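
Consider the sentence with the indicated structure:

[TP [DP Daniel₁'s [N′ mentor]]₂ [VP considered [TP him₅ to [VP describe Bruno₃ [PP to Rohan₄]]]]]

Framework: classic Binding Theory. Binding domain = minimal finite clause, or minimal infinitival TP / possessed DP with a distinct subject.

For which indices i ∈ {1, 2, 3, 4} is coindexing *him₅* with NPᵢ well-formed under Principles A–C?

*him* is a pronoun, so Principle B applies: it must be free in its binding domain.
Binding domain of *him₅*: the matrix TP, whose subject is [Daniel₁'s mentor]₂.
*Daniel₁* and the pronoun do not c-command one another → neither Principle B nor Principle C is at stake; coindexation permitted.
*[Daniel₁'s mentor]₂* c-commands the pronoun within its binding domain → coindexation would violate Principle B.
*Bruno₃*: the pronoun c-commands this R-expression → coindexation would violate Principle C on *Bruno₃*.
*Rohan₄*: the pronoun c-commands this R-expression → coindexation would violate Principle C on *Rohan₄*.

{1}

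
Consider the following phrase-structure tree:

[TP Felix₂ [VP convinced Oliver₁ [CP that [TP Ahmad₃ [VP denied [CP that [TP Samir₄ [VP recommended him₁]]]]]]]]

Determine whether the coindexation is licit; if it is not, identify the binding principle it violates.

The two coindexed NPs are *Oliver₁* and *him₁*.
*him₁* is a pronoun; its binding domain is the embedded TP, whose subject is Samir₄. Within that domain it is c-commanded only by *Samir₄*, which carries a different index — the pronoun is free locally, so Principle B holds.
*Oliver₁* is an R-expression; *him₁* does not c-command it, and no other NP shares its index, so Principle C is satisfied.
All principles are respected.

grammatical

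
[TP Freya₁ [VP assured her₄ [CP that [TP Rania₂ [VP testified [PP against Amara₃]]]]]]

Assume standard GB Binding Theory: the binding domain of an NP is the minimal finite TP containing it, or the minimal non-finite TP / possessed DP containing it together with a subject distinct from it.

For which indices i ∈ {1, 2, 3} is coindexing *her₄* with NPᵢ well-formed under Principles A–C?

none

*her* is a pronoun, so Principle B applies: it must be free in its binding domain.
Binding domain of *her₄*: the matrix TP, whose subject is Freya₁.
*Freya₁* c-commands the pronoun within its binding domain → coindexation would violate Principle B.
*Rania₂*: the pronoun c-commands this R-expression → coindexation would violate Principle C on *Rania₂*.
*Amara₃*: the pronoun c-commands this R-expression → coindexation would violate Principle C on *Amara₃*.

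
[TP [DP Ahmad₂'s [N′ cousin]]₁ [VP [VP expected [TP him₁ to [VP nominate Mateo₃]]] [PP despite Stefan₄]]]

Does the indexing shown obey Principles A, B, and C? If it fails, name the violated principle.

Principle B

The two coindexed NPs are *[Ahmad₂'s cousin]₁* and *him₁*.
*him₁* is a pronoun. Its binding domain is the matrix TP, whose subject is [Ahmad₂'s cousin]₁.
*[Ahmad₂'s cousin]₁* c-commands it within that domain and carries the same index.
The pronoun is locally bound → Principle B violation.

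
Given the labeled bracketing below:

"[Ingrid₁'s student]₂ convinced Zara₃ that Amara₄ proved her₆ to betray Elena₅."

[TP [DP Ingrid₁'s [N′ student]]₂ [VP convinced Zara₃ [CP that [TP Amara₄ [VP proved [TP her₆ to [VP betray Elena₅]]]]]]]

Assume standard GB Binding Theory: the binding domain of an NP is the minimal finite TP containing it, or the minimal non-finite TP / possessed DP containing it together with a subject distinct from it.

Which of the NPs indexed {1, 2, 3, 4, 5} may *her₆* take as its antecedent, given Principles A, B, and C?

{1, 2, 3}

*her* is a pronoun, so Principle B applies: it must be free in its binding domain.
Binding domain of *her₆*: the embedded TP, whose subject is Amara₄.
*Ingrid₁* and the pronoun do not c-command one another → neither Principle B nor Principle C is at stake; coindexation permitted.
*[Ingrid₁'s student]₂* c-commands the pronoun but from outside its binding domain, and is not c-commanded by it → coindexation permitted.
*Zara₃* c-commands the pronoun but from outside its binding domain, and is not c-commanded by it → coindexation permitted.
*Amara₄* c-commands the pronoun within its binding domain → coindexation would violate Principle B.
*Elena₅*: the pronoun c-commands this R-expression → coindexation would violate Principle C on *Elena₅*.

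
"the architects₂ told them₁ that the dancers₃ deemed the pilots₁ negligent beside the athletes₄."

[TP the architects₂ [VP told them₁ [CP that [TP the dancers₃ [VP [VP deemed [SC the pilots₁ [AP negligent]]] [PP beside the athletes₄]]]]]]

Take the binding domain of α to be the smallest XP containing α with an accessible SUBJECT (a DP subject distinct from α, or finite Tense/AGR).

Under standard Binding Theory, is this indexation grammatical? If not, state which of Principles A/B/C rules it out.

The two coindexed NPs are *them₁* and *the pilots₁*.
*the pilots₁* is an R-expression. Principle C requires it to be free everywhere.
*them₁* c-commands it and carries the same index.
The R-expression is bound → Principle C violation.

Principle C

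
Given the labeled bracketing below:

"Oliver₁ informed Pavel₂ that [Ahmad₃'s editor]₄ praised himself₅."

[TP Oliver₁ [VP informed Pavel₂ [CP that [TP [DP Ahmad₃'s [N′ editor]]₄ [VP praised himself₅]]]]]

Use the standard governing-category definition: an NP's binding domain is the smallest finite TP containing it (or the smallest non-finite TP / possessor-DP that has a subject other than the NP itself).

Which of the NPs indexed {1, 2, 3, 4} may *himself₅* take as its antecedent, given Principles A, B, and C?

{4}

*himself* is an anaphor, so Principle A applies: it must be bound in its binding domain.
Binding domain of *himself₅*: the embedded TP, whose subject is [Ahmad₃'s editor]₄.
*Oliver₁* c-commands the anaphor but is outside its binding domain → cannot satisfy Principle A.
*Pavel₂* c-commands the anaphor but is outside its binding domain → cannot satisfy Principle A.
*Ahmad₃* does not c-command the anaphor → cannot bind it.
*[Ahmad₃'s editor]₄* c-commands the anaphor within its binding domain → licit binder.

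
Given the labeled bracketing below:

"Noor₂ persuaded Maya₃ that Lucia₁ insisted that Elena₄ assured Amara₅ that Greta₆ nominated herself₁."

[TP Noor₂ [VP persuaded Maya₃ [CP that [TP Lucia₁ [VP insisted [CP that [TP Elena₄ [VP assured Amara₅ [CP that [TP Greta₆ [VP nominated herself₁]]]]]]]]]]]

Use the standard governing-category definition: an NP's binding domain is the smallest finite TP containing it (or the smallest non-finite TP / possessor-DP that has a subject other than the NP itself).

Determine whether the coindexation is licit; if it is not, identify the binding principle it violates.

The two coindexed NPs are *Lucia₁* and *herself₁*.
*herself₁* is an anaphor. Principle A requires it to be bound within its binding domain — the embedded TP, whose subject is Greta₆.
Within that domain it is c-commanded by *Greta₆*, which does not share its index.
*Lucia₁* does c-command the anaphor, but from outside its binding domain.
The anaphor is unbound in its domain → Principle A violation.

Principle A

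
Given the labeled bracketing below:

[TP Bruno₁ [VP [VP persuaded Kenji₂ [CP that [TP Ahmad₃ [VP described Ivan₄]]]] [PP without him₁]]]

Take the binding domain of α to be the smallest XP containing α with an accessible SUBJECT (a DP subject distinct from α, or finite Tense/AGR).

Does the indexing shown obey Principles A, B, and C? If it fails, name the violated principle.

Principle B

The two coindexed NPs are *Bruno₁* and *him₁*.
*him₁* is a pronoun. Its binding domain is the matrix TP, whose subject is Bruno₁.
*Bruno₁* c-commands it within that domain and carries the same index.
The pronoun is locally bound → Principle B violation.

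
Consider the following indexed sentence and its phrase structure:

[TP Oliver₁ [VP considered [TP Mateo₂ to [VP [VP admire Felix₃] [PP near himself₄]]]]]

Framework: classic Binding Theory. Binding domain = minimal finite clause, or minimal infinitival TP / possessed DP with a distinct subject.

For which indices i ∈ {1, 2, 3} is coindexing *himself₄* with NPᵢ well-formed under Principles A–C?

*himself* is an anaphor, so Principle A applies: it must be bound in its binding domain.
Binding domain of *himself₄*: the embedded TP, whose subject is Mateo₂.
*Oliver₁* c-commands the anaphor but is outside its binding domain → cannot satisfy Principle A.
*Mateo₂* c-commands the anaphor within its binding domain → licit binder.
*Felix₃* does not c-command the anaphor → cannot bind it.

{2}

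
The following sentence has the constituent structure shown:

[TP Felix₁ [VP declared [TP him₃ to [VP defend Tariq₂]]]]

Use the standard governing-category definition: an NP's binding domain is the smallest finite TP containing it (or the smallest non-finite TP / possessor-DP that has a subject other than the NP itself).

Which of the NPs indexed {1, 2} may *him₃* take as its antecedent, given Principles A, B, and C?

none

*him* is a pronoun, so Principle B applies: it must be free in its binding domain.
Binding domain of *him₃*: the matrix TP, whose subject is Felix₁.
*Felix₁* c-commands the pronoun within its binding domain → coindexation would violate Principle B.
*Tariq₂*: the pronoun c-commands this R-expression → coindexation would violate Principle C on *Tariq₂*.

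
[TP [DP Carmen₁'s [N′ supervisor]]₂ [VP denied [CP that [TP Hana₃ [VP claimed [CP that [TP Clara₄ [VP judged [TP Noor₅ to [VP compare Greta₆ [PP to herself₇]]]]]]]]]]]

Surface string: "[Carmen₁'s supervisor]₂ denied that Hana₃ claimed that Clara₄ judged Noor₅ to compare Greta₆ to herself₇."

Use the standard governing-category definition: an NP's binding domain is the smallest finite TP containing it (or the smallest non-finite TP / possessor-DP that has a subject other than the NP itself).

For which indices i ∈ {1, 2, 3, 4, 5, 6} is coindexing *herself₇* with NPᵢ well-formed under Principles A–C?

*herself* is an anaphor, so Principle A applies: it must be bound in its binding domain.
Binding domain of *herself₇*: the embedded TP, whose subject is Noor₅.
*Carmen₁* does not c-command the anaphor → cannot bind it.
*[Carmen₁'s supervisor]₂* c-commands the anaphor but is outside its binding domain → cannot satisfy Principle A.
*Hana₃* c-commands the anaphor but is outside its binding domain → cannot satisfy Principle A.
*Clara₄* c-commands the anaphor but is outside its binding domain → cannot satisfy Principle A.
*Noor₅* c-commands the anaphor within its binding domain → licit binder.
*Greta₆* c-commands the anaphor within its binding domain → licit binder.

{5, 6}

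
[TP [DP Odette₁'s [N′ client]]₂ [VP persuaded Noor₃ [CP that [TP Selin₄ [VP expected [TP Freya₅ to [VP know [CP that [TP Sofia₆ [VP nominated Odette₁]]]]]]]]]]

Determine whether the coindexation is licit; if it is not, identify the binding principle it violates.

The two coindexed NPs are *Odette₁* and *Odette₁*.
*Odette₁* is an R-expression; no coindexed NP c-commands it, so Principle C holds.
*Odette₁* is an R-expression; *Odette₁* does not c-command it, and no other NP shares its index, so Principle C is satisfied.
All principles are respected.

grammatical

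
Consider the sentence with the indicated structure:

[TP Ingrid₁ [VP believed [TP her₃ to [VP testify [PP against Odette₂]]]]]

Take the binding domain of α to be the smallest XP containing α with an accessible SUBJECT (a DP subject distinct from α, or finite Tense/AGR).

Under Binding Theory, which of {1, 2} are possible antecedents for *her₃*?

*her* is a pronoun, so Principle B applies: it must be free in its binding domain.
Binding domain of *her₃*: the matrix TP, whose subject is Ingrid₁.
*Ingrid₁* c-commands the pronoun within its binding domain → coindexation would violate Principle B.
*Odette₂*: the pronoun c-commands this R-expression → coindexation would violate Principle C on *Odette₂*.

none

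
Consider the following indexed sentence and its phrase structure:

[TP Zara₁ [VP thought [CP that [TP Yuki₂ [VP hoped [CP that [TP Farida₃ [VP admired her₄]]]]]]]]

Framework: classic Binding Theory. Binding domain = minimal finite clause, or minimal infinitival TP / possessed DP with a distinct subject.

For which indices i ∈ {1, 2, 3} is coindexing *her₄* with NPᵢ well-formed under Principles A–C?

{1, 2}

*her* is a pronoun, so Principle B applies: it must be free in its binding domain.
Binding domain of *her₄*: the embedded TP, whose subject is Farida₃.
*Zara₁* c-commands the pronoun but from outside its binding domain, and is not c-commanded by it → coindexation permitted.
*Yuki₂* c-commands the pronoun but from outside its binding domain, and is not c-commanded by it → coindexation permitted.
*Farida₃* c-commands the pronoun within its binding domain → coindexation would violate Principle B.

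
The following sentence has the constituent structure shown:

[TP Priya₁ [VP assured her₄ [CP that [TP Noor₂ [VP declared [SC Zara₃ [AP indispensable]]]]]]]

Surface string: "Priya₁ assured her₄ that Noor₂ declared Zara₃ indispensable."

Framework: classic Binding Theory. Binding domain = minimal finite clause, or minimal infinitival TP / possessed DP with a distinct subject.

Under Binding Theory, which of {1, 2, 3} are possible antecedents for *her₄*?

*her* is a pronoun, so Principle B applies: it must be free in its binding domain.
Binding domain of *her₄*: the matrix TP, whose subject is Priya₁.
*Priya₁* c-commands the pronoun within its binding domain → coindexation would violate Principle B.
*Noor₂*: the pronoun c-commands this R-expression → coindexation would violate Principle C on *Noor₂*.
*Zara₃*: the pronoun c-commands this R-expression → coindexation would violate Principle C on *Zara₃*.

none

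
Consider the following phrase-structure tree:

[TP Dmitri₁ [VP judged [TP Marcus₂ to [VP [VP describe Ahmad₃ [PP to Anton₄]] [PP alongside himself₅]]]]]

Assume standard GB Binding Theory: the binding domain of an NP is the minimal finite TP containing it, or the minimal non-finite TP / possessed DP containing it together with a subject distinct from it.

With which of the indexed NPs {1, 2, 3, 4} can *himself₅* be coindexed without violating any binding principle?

*himself* is an anaphor, so Principle A applies: it must be bound in its binding domain.
Binding domain of *himself₅*: the embedded TP, whose subject is Marcus₂.
*Dmitri₁* c-commands the anaphor but is outside its binding domain → cannot satisfy Principle A.
*Marcus₂* c-commands the anaphor within its binding domain → licit binder.
*Ahmad₃* does not c-command the anaphor → cannot bind it.
*Anton₄* does not c-command the anaphor → cannot bind it.

{2}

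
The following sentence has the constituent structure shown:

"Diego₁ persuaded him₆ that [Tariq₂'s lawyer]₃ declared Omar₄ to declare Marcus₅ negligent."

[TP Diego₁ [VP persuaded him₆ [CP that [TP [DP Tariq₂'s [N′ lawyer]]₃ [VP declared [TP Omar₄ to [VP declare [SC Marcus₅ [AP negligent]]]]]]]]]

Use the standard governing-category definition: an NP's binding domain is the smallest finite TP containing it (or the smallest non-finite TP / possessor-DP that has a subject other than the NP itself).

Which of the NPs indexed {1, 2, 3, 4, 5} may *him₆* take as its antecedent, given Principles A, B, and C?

none

*him* is a pronoun, so Principle B applies: it must be free in its binding domain.
Binding domain of *him₆*: the matrix TP, whose subject is Diego₁.
*Diego₁* c-commands the pronoun within its binding domain → coindexation would violate Principle B.
*Tariq₂*: the pronoun c-commands this R-expression → coindexation would violate Principle C on *Tariq₂*.
*[Tariq₂'s lawyer]₃*: the pronoun c-commands this R-expression → coindexation would violate Principle C on *[Tariq₂'s lawyer]₃*.
*Omar₄*: the pronoun c-commands this R-expression → coindexation would violate Principle C on *Omar₄*.
*Marcus₅*: the pronoun c-commands this R-expression → coindexation would violate Principle C on *Marcus₅*.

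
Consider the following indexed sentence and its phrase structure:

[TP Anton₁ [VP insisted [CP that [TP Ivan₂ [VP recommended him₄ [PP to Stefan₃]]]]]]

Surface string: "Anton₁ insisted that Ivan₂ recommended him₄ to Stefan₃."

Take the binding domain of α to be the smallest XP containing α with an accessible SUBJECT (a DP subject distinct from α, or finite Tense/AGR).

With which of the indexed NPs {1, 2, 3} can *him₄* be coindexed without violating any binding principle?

*him* is a pronoun, so Principle B applies: it must be free in its binding domain.
Binding domain of *him₄*: the embedded TP, whose subject is Ivan₂.
*Anton₁* c-commands the pronoun but from outside its binding domain, and is not c-commanded by it → coindexation permitted.
*Ivan₂* c-commands the pronoun within its binding domain → coindexation would violate Principle B.
*Stefan₃*: the pronoun c-commands this R-expression → coindexation would violate Principle C on *Stefan₃*.

{1}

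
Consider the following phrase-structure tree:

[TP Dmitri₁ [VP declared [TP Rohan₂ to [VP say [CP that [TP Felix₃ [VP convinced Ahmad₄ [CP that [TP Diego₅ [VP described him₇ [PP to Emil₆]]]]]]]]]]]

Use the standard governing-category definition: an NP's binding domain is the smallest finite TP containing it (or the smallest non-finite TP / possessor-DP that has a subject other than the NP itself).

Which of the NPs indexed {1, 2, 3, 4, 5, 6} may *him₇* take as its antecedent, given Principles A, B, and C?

{1, 2, 3, 4}

*him* is a pronoun, so Principle B applies: it must be free in its binding domain.
Binding domain of *him₇*: the embedded TP, whose subject is Diego₅.
*Dmitri₁* c-commands the pronoun but from outside its binding domain, and is not c-commanded by it → coindexation permitted.
*Rohan₂* c-commands the pronoun but from outside its binding domain, and is not c-commanded by it → coindexation permitted.
*Felix₃* c-commands the pronoun but from outside its binding domain, and is not c-commanded by it → coindexation permitted.
*Ahmad₄* c-commands the pronoun but from outside its binding domain, and is not c-commanded by it → coindexation permitted.
*Diego₅* c-commands the pronoun within its binding domain → coindexation would violate Principle B.
*Emil₆*: the pronoun c-commands this R-expression → coindexation would violate Principle C on *Emil₆*.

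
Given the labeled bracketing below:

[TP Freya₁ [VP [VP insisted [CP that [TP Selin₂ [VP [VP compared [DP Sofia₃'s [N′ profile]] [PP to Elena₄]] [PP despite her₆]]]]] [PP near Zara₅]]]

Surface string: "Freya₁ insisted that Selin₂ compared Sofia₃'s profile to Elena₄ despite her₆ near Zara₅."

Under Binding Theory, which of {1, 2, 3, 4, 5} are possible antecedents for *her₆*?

*her* is a pronoun, so Principle B applies: it must be free in its binding domain.
Binding domain of *her₆*: the embedded TP, whose subject is Selin₂.
*Freya₁* c-commands the pronoun but from outside its binding domain, and is not c-commanded by it → coindexation permitted.
*Selin₂* c-commands the pronoun within its binding domain → coindexation would violate Principle B.
*Sofia₃* and the pronoun do not c-command one another → neither Principle B nor Principle C is at stake; coindexation permitted.
*Elena₄* and the pronoun do not c-command one another → neither Principle B nor Principle C is at stake; coindexation permitted.
*Zara₅* and the pronoun do not c-command one another → neither Principle B nor Principle C is at stake; coindexation permitted.

{1, 3, 4, 5}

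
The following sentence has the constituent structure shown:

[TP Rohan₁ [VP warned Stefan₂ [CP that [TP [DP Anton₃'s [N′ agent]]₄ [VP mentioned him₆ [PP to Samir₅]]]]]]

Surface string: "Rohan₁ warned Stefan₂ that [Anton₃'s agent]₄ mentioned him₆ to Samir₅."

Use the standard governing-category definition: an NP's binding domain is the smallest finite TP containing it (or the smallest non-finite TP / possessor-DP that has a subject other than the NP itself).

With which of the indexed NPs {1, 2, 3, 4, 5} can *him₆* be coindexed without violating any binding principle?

{1, 2, 3}

*him* is a pronoun, so Principle B applies: it must be free in its binding domain.
Binding domain of *him₆*: the embedded TP, whose subject is [Anton₃'s agent]₄.
*Rohan₁* c-commands the pronoun but from outside its binding domain, and is not c-commanded by it → coindexation permitted.
*Stefan₂* c-commands the pronoun but from outside its binding domain, and is not c-commanded by it → coindexation permitted.
*Anton₃* and the pronoun do not c-command one another → neither Principle B nor Principle C is at stake; coindexation permitted.
*[Anton₃'s agent]₄* c-commands the pronoun within its binding domain → coindexation would violate Principle B.
*Samir₅*: the pronoun c-commands this R-expression → coindexation would violate Principle C on *Samir₅*.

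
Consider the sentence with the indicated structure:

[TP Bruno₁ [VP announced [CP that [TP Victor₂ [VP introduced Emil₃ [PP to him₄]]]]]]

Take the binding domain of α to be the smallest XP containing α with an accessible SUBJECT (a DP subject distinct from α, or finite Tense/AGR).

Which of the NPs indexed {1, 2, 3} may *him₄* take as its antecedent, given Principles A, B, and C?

{1}

*him* is a pronoun, so Principle B applies: it must be free in its binding domain.
Binding domain of *him₄*: the embedded TP, whose subject is Victor₂.
*Bruno₁* c-commands the pronoun but from outside its binding domain, and is not c-commanded by it → coindexation permitted.
*Victor₂* c-commands the pronoun within its binding domain → coindexation would violate Principle B.
*Emil₃* c-commands the pronoun within its binding domain → coindexation would violate Principle B.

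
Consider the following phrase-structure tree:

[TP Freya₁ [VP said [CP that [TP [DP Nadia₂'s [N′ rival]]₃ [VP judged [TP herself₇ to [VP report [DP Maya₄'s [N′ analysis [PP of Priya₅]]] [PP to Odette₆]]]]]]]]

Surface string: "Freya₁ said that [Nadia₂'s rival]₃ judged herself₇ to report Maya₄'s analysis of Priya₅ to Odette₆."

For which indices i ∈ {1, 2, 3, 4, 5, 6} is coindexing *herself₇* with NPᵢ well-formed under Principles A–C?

*herself* is an anaphor, so Principle A applies: it must be bound in its binding domain.
Binding domain of *herself₇*: the embedded TP, whose subject is [Nadia₂'s rival]₃.
*Freya₁* c-commands the anaphor but is outside its binding domain → cannot satisfy Principle A.
*Nadia₂* does not c-command the anaphor → cannot bind it.
*[Nadia₂'s rival]₃* c-commands the anaphor within its binding domain → licit binder.
*Maya₄* does not c-command the anaphor → cannot bind it.
*Priya₅* does not c-command the anaphor → cannot bind it.
*Odette₆* does not c-command the anaphor → cannot bind it.

{3}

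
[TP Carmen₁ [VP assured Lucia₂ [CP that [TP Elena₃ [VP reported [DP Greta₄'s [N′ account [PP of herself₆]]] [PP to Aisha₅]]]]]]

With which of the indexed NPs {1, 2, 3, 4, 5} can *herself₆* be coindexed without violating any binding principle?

{4}

*herself* is an anaphor, so Principle A applies: it must be bound in its binding domain.
Binding domain of *herself₆*: the possessed DP, whose subject is Greta₄.
*Carmen₁* c-commands the anaphor but is outside its binding domain → cannot satisfy Principle A.
*Lucia₂* c-commands the anaphor but is outside its binding domain → cannot satisfy Principle A.
*Elena₃* c-commands the anaphor but is outside its binding domain → cannot satisfy Principle A.
*Greta₄* c-commands the anaphor within its binding domain → licit binder.
*Aisha₅* does not c-command the anaphor → cannot bind it.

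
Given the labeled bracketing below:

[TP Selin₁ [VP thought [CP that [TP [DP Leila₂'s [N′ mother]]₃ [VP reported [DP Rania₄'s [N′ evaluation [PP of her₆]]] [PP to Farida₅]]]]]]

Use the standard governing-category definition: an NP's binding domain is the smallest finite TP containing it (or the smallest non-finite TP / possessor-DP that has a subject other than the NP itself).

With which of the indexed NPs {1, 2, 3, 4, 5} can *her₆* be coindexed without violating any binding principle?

{1, 2, 3, 5}

*her* is a pronoun, so Principle B applies: it must be free in its binding domain.
Binding domain of *her₆*: the possessed DP, whose subject is Rania₄.
*Selin₁* c-commands the pronoun but from outside its binding domain, and is not c-commanded by it → coindexation permitted.
*Leila₂* and the pronoun do not c-command one another → neither Principle B nor Principle C is at stake; coindexation permitted.
*[Leila₂'s mother]₃* c-commands the pronoun but from outside its binding domain, and is not c-commanded by it → coindexation permitted.
*Rania₄* c-commands the pronoun within its binding domain → coindexation would violate Principle B.
*Farida₅* and the pronoun do not c-command one another → neither Principle B nor Principle C is at stake; coindexation permitted.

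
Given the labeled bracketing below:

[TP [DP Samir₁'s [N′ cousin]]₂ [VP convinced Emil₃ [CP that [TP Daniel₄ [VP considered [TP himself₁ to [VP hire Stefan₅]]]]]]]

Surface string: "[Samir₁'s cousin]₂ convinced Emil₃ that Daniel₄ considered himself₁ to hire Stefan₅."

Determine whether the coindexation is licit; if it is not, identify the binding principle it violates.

Principle A

The two coindexed NPs are *Samir₁* and *himself₁*.
*himself₁* is an anaphor. Principle A requires it to be bound within its binding domain — the embedded TP, whose subject is Daniel₄.
Within that domain it is c-commanded by *Daniel₄*, which does not share its index.
*Samir₁* does not c-command the anaphor at all.
The anaphor is unbound in its domain → Principle A violation.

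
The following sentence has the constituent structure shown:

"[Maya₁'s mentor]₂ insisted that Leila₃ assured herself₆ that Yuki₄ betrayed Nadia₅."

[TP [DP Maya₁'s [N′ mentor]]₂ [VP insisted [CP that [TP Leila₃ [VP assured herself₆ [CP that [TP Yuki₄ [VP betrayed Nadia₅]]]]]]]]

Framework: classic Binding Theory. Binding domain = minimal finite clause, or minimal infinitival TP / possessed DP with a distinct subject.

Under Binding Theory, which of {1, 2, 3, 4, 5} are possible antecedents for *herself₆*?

{3}

*herself* is an anaphor, so Principle A applies: it must be bound in its binding domain.
Binding domain of *herself₆*: the embedded TP, whose subject is Leila₃.
*Maya₁* does not c-command the anaphor → cannot bind it.
*[Maya₁'s mentor]₂* c-commands the anaphor but is outside its binding domain → cannot satisfy Principle A.
*Leila₃* c-commands the anaphor within its binding domain → licit binder.
*Yuki₄* does not c-command the anaphor → cannot bind it.
*Nadia₅* does not c-command the anaphor → cannot bind it.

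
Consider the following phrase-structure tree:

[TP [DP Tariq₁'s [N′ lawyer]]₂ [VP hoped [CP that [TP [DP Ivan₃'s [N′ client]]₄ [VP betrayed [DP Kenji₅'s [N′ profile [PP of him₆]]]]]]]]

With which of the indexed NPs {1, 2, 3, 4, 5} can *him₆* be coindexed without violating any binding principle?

*him* is a pronoun, so Principle B applies: it must be free in its binding domain.
Binding domain of *him₆*: the possessed DP, whose subject is Kenji₅.
*Tariq₁* and the pronoun do not c-command one another → neither Principle B nor Principle C is at stake; coindexation permitted.
*[Tariq₁'s lawyer]₂* c-commands the pronoun but from outside its binding domain, and is not c-commanded by it → coindexation permitted.
*Ivan₃* and the pronoun do not c-command one another → neither Principle B nor Principle C is at stake; coindexation permitted.
*[Ivan₃'s client]₄* c-commands the pronoun but from outside its binding domain, and is not c-commanded by it → coindexation permitted.
*Kenji₅* c-commands the pronoun within its binding domain → coindexation would violate Principle B.

{1, 2, 3, 4}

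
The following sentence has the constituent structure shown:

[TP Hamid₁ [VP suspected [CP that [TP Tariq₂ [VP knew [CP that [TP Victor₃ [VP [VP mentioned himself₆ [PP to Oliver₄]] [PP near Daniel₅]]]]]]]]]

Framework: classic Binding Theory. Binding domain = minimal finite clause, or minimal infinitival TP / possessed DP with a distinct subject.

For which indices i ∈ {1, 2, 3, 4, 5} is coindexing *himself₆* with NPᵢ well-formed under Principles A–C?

*himself* is an anaphor, so Principle A applies: it must be bound in its binding domain.
Binding domain of *himself₆*: the embedded TP, whose subject is Victor₃.
*Hamid₁* c-commands the anaphor but is outside its binding domain → cannot satisfy Principle A.
*Tariq₂* c-commands the anaphor but is outside its binding domain → cannot satisfy Principle A.
*Victor₃* c-commands the anaphor within its binding domain → licit binder.
*Oliver₄* does not c-command the anaphor → cannot bind it.
*Daniel₅* does not c-command the anaphor → cannot bind it.

{3}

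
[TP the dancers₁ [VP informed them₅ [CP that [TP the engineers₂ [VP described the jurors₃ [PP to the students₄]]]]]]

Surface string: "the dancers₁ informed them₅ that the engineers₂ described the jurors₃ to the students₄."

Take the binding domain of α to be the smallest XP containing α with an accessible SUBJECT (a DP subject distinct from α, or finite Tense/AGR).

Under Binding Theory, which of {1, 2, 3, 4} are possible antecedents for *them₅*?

*them* is a pronoun, so Principle B applies: it must be free in its binding domain.
Binding domain of *them₅*: the matrix TP, whose subject is the dancers₁.
*the dancers₁* c-commands the pronoun within its binding domain → coindexation would violate Principle B.
*the engineers₂*: the pronoun c-commands this R-expression → coindexation would violate Principle C on *the engineers₂*.
*the jurors₃*: the pronoun c-commands this R-expression → coindexation would violate Principle C on *the jurors₃*.
*the students₄*: the pronoun c-commands this R-expression → coindexation would violate Principle C on *the students₄*.

none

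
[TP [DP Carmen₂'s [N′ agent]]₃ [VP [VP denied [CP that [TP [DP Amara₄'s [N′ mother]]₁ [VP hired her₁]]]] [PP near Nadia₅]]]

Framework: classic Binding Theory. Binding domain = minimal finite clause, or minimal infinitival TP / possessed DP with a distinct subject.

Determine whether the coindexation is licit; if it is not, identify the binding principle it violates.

The two coindexed NPs are *[Amara₄'s mother]₁* and *her₁*.
*her₁* is a pronoun. Its binding domain is the embedded TP, whose subject is [Amara₄'s mother]₁.
*[Amara₄'s mother]₁* c-commands it within that domain and carries the same index.
The pronoun is locally bound → Principle B violation.

Principle B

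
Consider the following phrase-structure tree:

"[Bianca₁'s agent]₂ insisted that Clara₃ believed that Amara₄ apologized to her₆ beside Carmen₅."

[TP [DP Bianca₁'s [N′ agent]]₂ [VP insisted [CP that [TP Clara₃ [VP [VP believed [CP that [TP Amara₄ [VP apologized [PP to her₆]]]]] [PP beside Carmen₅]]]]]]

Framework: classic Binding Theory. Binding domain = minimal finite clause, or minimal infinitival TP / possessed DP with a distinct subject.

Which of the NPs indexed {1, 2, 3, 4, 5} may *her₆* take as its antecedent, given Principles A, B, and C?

{1, 2, 3, 5}

*her* is a pronoun, so Principle B applies: it must be free in its binding domain.
Binding domain of *her₆*: the embedded TP, whose subject is Amara₄.
*Bianca₁* and the pronoun do not c-command one another → neither Principle B nor Principle C is at stake; coindexation permitted.
*[Bianca₁'s agent]₂* c-commands the pronoun but from outside its binding domain, and is not c-commanded by it → coindexation permitted.
*Clara₃* c-commands the pronoun but from outside its binding domain, and is not c-commanded by it → coindexation permitted.
*Amara₄* c-commands the pronoun within its binding domain → coindexation would violate Principle B.
*Carmen₅* and the pronoun do not c-command one another → neither Principle B nor Principle C is at stake; coindexation permitted.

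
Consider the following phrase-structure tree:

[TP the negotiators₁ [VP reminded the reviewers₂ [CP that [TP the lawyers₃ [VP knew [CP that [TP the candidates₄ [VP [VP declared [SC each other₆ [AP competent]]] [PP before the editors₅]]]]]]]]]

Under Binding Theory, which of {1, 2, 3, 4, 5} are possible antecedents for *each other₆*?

{4}

*each other* is an anaphor, so Principle A applies: it must be bound in its binding domain.
Binding domain of *each other₆*: the embedded TP, whose subject is the candidates₄.
*the negotiators₁* c-commands the anaphor but is outside its binding domain → cannot satisfy Principle A.
*the reviewers₂* c-commands the anaphor but is outside its binding domain → cannot satisfy Principle A.
*the lawyers₃* c-commands the anaphor but is outside its binding domain → cannot satisfy Principle A.
*the candidates₄* c-commands the anaphor within its binding domain → licit binder.
*the editors₅* does not c-command the anaphor → cannot bind it.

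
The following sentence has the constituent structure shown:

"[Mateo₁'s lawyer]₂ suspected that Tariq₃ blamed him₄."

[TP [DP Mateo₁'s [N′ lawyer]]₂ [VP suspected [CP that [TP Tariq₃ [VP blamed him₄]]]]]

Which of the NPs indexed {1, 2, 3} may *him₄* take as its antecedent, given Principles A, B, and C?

{1, 2}

*him* is a pronoun, so Principle B applies: it must be free in its binding domain.
Binding domain of *him₄*: the embedded TP, whose subject is Tariq₃.
*Mateo₁* and the pronoun do not c-command one another → neither Principle B nor Principle C is at stake; coindexation permitted.
*[Mateo₁'s lawyer]₂* c-commands the pronoun but from outside its binding domain, and is not c-commanded by it → coindexation permitted.
*Tariq₃* c-commands the pronoun within its binding domain → coindexation would violate Principle B.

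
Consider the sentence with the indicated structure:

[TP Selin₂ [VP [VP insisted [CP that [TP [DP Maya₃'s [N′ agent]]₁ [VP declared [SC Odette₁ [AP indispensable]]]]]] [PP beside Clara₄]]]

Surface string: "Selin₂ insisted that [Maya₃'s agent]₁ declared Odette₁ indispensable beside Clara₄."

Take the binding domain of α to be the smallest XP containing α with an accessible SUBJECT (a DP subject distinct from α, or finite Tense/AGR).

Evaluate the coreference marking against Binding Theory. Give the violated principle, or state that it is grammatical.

The two coindexed NPs are *[Maya₃'s agent]₁* and *Odette₁*.
*Odette₁* is an R-expression. Principle C requires it to be free everywhere.
*[Maya₃'s agent]₁* c-commands it and carries the same index.
The R-expression is bound → Principle C violation.

Principle C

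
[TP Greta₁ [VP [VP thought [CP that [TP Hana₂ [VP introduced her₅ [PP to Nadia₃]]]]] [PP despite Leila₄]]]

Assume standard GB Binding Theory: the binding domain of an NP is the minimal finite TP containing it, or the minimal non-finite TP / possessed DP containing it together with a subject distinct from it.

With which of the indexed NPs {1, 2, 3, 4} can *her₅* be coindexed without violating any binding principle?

*her* is a pronoun, so Principle B applies: it must be free in its binding domain.
Binding domain of *her₅*: the embedded TP, whose subject is Hana₂.
*Greta₁* c-commands the pronoun but from outside its binding domain, and is not c-commanded by it → coindexation permitted.
*Hana₂* c-commands the pronoun within its binding domain → coindexation would violate Principle B.
*Nadia₃*: the pronoun c-commands this R-expression → coindexation would violate Principle C on *Nadia₃*.
*Leila₄* and the pronoun do not c-command one another → neither Principle B nor Principle C is at stake; coindexation permitted.

{1, 4}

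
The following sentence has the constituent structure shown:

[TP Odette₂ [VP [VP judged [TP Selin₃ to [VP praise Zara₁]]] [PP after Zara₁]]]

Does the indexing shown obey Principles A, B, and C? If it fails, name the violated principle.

The two coindexed NPs are *Zara₁* and *Zara₁*.
*Zara₁* is an R-expression; no coindexed NP c-commands it, so Principle C holds.
*Zara₁* is an R-expression; *Zara₁* does not c-command it, and no other NP shares its index, so Principle C is satisfied.
All principles are respected.

grammatical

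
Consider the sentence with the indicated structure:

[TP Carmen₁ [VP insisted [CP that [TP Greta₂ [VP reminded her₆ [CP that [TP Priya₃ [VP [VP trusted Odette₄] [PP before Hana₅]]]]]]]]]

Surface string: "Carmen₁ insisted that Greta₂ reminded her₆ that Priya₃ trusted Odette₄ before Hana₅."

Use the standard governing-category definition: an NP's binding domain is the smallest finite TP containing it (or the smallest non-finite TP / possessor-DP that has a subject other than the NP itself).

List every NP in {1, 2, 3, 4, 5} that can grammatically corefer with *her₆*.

{1}

*her* is a pronoun, so Principle B applies: it must be free in its binding domain.
Binding domain of *her₆*: the embedded TP, whose subject is Greta₂.
*Carmen₁* c-commands the pronoun but from outside its binding domain, and is not c-commanded by it → coindexation permitted.
*Greta₂* c-commands the pronoun within its binding domain → coindexation would violate Principle B.
*Priya₃*: the pronoun c-commands this R-expression → coindexation would violate Principle C on *Priya₃*.
*Odette₄*: the pronoun c-commands this R-expression → coindexation would violate Principle C on *Odette₄*.
*Hana₅*: the pronoun c-commands this R-expression → coindexation would violate Principle C on *Hana₅*.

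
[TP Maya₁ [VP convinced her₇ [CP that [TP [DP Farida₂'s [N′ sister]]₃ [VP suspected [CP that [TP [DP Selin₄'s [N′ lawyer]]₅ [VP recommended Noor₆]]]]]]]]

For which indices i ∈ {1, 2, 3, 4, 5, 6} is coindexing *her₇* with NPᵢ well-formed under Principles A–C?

none

*her* is a pronoun, so Principle B applies: it must be free in its binding domain.
Binding domain of *her₇*: the matrix TP, whose subject is Maya₁.
*Maya₁* c-commands the pronoun within its binding domain → coindexation would violate Principle B.
*Farida₂*: the pronoun c-commands this R-expression → coindexation would violate Principle C on *Farida₂*.
*[Farida₂'s sister]₃*: the pronoun c-commands this R-expression → coindexation would violate Principle C on *[Farida₂'s sister]₃*.
*Selin₄*: the pronoun c-commands this R-expression → coindexation would violate Principle C on *Selin₄*.
*[Selin₄'s lawyer]₅*: the pronoun c-commands this R-expression → coindexation would violate Principle C on *[Selin₄'s lawyer]₅*.
*Noor₆*: the pronoun c-commands this R-expression → coindexation would violate Principle C on *Noor₆*.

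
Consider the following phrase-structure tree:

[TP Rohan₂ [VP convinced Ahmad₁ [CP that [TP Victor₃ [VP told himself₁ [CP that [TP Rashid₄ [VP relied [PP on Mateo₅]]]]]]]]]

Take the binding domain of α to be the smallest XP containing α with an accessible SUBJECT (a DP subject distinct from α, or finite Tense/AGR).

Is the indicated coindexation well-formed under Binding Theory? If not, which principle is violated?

Principle A

The two coindexed NPs are *Ahmad₁* and *himself₁*.
*himself₁* is an anaphor. Principle A requires it to be bound within its binding domain — the embedded TP, whose subject is Victor₃.
Within that domain it is c-commanded by *Victor₃*, which does not share its index.
*Ahmad₁* does c-command the anaphor, but from outside its binding domain.
The anaphor is unbound in its domain → Principle A violation.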